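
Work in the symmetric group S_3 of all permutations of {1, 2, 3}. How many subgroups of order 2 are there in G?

|G| = 6 and 2 | 6, so subgroups of order 2 are possible by Lagrange.
The subgroups of order 2 are: {e, (1 2)}; {e, (1 3)}; {e, (2 3)}.
So G has 3 subgroups of order 2.

3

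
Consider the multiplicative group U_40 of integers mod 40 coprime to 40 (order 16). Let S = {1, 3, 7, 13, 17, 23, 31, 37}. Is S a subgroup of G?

17 ∈ S but its inverse 33 ∉ S, so S is not a subgroup.

No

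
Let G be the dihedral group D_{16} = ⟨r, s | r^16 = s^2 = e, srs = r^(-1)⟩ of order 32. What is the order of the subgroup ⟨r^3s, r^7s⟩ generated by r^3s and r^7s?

8

|⟨r^3s⟩| = 2 and |⟨r^7s⟩| = 2, so |H| is a multiple of lcm(2, 2) = 2 and divides |G| = 32.
Closing under the operation: H = {e, r^4, r^8, r^12, r^3s, r^7s, r^11s, r^15s}, so |H| = 8.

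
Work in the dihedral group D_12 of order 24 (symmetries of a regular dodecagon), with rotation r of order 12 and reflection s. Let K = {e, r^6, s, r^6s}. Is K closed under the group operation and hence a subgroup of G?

Yes

|K| = 4 divides |G| = 24, consistent with Lagrange.
K contains the identity, every element's inverse is in K, and K is closed under ·: it is a subgroup.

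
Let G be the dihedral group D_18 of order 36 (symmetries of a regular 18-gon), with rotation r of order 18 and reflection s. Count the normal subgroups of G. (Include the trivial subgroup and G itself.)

9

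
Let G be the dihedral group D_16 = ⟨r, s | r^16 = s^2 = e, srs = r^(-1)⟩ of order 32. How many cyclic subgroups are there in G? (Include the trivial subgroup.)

21

Each element a generates a cyclic subgroup ⟨a⟩; distinct elements may generate the same one (a cyclic group of order d has φ(d) generators).
Cyclic subgroups by order — order 1: 1; order 2: 17; order 4: 1; order 8: 1; order 16: 1.
Total: 21.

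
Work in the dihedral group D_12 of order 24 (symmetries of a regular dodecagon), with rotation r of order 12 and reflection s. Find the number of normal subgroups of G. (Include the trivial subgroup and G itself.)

G has 34 subgroups. Checking conjugation-invariance by order — order 1: 1/1 normal; order 2: 1/13 normal; order 3: 1/1 normal; order 4: 1/7 normal; order 6: 1/5 normal; order 8: 0/3 normal; order 12: 3/3 normal; order 24: 1/1 normal.
Total normal subgroups: 9.

9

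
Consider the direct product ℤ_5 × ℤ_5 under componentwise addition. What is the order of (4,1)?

5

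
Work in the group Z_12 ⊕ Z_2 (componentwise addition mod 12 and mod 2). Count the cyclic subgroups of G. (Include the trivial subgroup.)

Group the elements of G by the cyclic subgroup they generate; each cyclic subgroup of order d accounts for φ(d) elements.
Cyclic subgroups by order — order 1: 1; order 2: 3; order 3: 1; order 4: 2; order 6: 3; order 12: 2.
Total: 12.

12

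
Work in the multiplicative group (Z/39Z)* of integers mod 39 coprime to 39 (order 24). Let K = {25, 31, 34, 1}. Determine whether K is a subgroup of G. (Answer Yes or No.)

|K| = 4 divides |G| = 24, consistent with Lagrange.
K contains the identity, every element's inverse is in K, and K is closed under ·: it is a subgroup.
In fact K = ⟨34⟩.

Yes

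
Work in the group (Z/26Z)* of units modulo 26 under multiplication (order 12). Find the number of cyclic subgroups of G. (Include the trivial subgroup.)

Each element a generates a cyclic subgroup ⟨a⟩; distinct elements may generate the same one (a cyclic group of order d has φ(d) generators).
Cyclic subgroups by order — order 1: 1; order 2: 1; order 3: 1; order 4: 1; order 6: 1; order 12: 1.
Total: 6.

6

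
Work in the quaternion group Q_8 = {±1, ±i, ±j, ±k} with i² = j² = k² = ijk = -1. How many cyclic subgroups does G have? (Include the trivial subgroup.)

Group the elements of G by the cyclic subgroup they generate; each cyclic subgroup of order d accounts for φ(d) elements.
Cyclic subgroups by order — order 1: 1; order 2: 1; order 4: 3.
Total: 5.

5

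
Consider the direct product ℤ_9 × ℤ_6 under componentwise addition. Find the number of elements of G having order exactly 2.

An element (a,b) has order lcm(ord(a), ord(b)); count pairs with lcm equal to 2.
Enumerating gives 1 such elements.

1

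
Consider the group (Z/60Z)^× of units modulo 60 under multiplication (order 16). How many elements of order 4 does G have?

8

The elements of order 4 are: 7, 13, 17, 23, 37, 43, 47, 53.
That's 8.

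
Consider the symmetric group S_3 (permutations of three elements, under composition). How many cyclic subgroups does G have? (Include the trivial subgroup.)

Group the elements of G by the cyclic subgroup they generate; each cyclic subgroup of order d accounts for φ(d) elements.
Cyclic subgroups by order — order 1: 1; order 2: 3; order 3: 1.
Total: 5.

5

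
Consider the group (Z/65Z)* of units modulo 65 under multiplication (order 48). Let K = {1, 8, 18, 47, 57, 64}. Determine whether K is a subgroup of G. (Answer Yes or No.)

No

Closure fails: 8 · 47 = 51 ∉ K. So K is not a subgroup.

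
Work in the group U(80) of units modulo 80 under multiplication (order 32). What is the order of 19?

4

Compute successive powers of 19 mod 80: 19, 41, 59, 1; 19^4 ≡ 1 (mod 80).
So |⟨19⟩| = 4.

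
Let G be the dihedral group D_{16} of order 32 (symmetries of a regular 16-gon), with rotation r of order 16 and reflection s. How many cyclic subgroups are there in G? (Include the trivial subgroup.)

21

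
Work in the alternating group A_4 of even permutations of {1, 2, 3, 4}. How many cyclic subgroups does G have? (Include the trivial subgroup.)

8

Group the elements of G by the cyclic subgroup they generate; each cyclic subgroup of order d accounts for φ(d) elements.
Cyclic subgroups by order — order 1: 1; order 2: 3; order 3: 4.
Total: 8.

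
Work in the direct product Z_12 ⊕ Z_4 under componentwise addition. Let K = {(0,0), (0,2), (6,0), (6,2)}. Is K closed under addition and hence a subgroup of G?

|K| = 4 divides |G| = 48, consistent with Lagrange.
K contains the identity, every element's inverse is in K, and K is closed under +: it is a subgroup.

Yes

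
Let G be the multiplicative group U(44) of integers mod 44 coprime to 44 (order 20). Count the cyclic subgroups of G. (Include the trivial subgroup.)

A cyclic subgroup of order d is generated by each of its φ(d) elements of order d, so the cyclic subgroups of order d number (#elements of order d)/φ(d).
Cyclic subgroups by order — order 1: 1; order 2: 3; order 5: 1; order 10: 3.
Total: 8.

8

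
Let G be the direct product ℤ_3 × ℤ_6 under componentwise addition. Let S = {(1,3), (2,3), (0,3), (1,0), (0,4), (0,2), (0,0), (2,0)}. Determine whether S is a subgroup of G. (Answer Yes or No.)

|S| = 8 does not divide |G| = 18, so by Lagrange S is not a subgroup.

No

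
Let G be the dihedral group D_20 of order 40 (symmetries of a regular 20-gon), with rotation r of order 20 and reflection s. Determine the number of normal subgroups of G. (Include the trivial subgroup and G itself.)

9

G has 48 subgroups. Checking conjugation-invariance by order — order 1: 1/1 normal; order 2: 1/21 normal; order 4: 1/11 normal; order 5: 1/1 normal; order 8: 0/5 normal; order 10: 1/5 normal; order 20: 3/3 normal; order 40: 1/1 normal.
Total normal subgroups: 9.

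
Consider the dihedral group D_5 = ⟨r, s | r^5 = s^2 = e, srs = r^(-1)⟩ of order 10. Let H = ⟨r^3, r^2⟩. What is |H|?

5

|⟨r^3⟩| = 5 and |⟨r^2⟩| = 5, so |H| is a multiple of lcm(5, 5) = 5 and divides |G| = 10.
Closing under the operation: H = {e, r, r^2, r^3, r^4}, so |H| = 5.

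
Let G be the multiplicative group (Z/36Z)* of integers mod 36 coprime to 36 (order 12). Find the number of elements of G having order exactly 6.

The elements of order 6 are: 5, 7, 11, 23, 29, 31.
That's 6.

6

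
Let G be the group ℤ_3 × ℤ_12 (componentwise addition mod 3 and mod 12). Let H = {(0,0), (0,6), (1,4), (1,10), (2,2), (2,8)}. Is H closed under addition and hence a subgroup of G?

Yes

|H| = 6 divides |G| = 36, consistent with Lagrange.
H contains the identity, every element's inverse is in H, and H is closed under +: it is a subgroup.
In fact H = ⟨(2,2)⟩.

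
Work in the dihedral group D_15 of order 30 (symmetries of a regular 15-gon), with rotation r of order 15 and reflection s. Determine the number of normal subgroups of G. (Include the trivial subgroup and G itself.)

5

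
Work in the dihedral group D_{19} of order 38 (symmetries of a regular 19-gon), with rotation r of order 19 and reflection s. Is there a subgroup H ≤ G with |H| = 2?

Yes

2 | 38. A subgroup of order 2 is {e, r^10s}.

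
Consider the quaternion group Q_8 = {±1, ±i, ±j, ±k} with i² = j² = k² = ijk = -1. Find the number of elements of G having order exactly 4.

The elements of order 4 are: i, -i, j, -j, k, -k.
That's 6.

6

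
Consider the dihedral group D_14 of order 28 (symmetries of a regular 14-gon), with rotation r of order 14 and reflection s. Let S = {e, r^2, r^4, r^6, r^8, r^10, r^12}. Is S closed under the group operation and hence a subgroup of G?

|S| = 7 divides |G| = 28, consistent with Lagrange.
S contains the identity, every element's inverse is in S, and S is closed under ·: it is a subgroup.
In fact S = ⟨r^4⟩.

Yes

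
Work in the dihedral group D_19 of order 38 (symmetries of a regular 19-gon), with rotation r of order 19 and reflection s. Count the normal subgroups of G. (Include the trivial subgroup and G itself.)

G has 22 subgroups. Checking conjugation-invariance by order — order 1: 1/1 normal; order 2: 0/19 normal; order 19: 1/1 normal; order 38: 1/1 normal.
Total normal subgroups: 3.

3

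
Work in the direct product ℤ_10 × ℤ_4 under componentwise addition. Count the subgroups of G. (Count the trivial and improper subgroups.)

16

|G| = 40, so by Lagrange every subgroup order divides 40. Divisors: 1, 2, 4, 5, 8, 10, 20, 40.
Subgroups by order — order 1: 1; order 2: 3; order 4: 3; order 5: 1; order 8: 1; order 10: 3; order 20: 3; order 40: 1.
Total: 1 + 3 + 3 + 1 + 1 + 3 + 3 + 1 = 16.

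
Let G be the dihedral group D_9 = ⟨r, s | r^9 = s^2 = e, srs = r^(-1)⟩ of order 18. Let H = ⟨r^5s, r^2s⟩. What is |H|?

|⟨r^5s⟩| = 2 and |⟨r^2s⟩| = 2, so |H| is a multiple of lcm(2, 2) = 2 and divides |G| = 18.
Closing under the operation: H = {e, r^3, r^6, r^2s, r^5s, r^8s}, so |H| = 6.

6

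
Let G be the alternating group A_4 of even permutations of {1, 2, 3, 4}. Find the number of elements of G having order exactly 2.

3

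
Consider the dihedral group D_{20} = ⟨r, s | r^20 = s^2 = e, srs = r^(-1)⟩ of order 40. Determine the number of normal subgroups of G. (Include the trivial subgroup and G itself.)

9

G has 48 subgroups. Checking conjugation-invariance by order — order 1: 1/1 normal; order 2: 1/21 normal; order 4: 1/11 normal; order 5: 1/1 normal; order 8: 0/5 normal; order 10: 1/5 normal; order 20: 3/3 normal; order 40: 1/1 normal.
Total normal subgroups: 9.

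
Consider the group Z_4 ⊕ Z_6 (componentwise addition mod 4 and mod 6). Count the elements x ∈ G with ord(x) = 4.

4

An element (a,b) has order lcm(ord(a), ord(b)); count pairs with lcm equal to 4.
Enumerating gives 4 such elements.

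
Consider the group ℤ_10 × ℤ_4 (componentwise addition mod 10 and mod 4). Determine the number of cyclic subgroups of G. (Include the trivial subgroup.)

Each element a generates a cyclic subgroup ⟨a⟩; distinct elements may generate the same one (a cyclic group of order d has φ(d) generators).
Cyclic subgroups by order — order 1: 1; order 2: 3; order 4: 2; order 5: 1; order 10: 3; order 20: 2.
Total: 12.

12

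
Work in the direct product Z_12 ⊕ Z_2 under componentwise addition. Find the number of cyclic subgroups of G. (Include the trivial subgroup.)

12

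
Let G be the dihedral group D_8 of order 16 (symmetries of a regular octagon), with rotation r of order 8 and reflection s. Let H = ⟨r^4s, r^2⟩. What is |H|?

|⟨r^4s⟩| = 2 and |⟨r^2⟩| = 4, so |H| is a multiple of lcm(2, 4) = 4 and divides |G| = 16.
Closing under the operation: H = {e, r^2, r^4, r^6, s, r^2s, r^4s, r^6s}, so |H| = 8.

8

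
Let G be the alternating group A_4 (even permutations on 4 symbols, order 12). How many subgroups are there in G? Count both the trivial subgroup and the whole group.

10

|G| = 12, so by Lagrange every subgroup order divides 12. Divisors: 1, 2, 3, 4, 6, 12.
Subgroups by order — order 1: 1; order 2: 3; order 3: 4; order 4: 1; order 6: 0; order 12: 1.
Total: 1 + 3 + 4 + 1 + 0 + 1 = 10.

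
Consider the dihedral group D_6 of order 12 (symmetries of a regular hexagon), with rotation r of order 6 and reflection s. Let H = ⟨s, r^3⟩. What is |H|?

|⟨s⟩| = 2 and |⟨r^3⟩| = 2, so |H| is a multiple of lcm(2, 2) = 2 and divides |G| = 12.
Closing under the operation: H = {e, r^3, s, r^3s}, so |H| = 4.

4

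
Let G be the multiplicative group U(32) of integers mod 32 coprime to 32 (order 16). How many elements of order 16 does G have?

No element of G has order 16 (even though 16 | 16).

0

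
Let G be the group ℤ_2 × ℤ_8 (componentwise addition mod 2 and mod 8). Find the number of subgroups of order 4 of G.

3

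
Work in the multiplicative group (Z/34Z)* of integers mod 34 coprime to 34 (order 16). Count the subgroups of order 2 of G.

|G| = 16 and 2 | 16, so subgroups of order 2 are possible by Lagrange.
The subgroups of order 2 are: {1, 33}.
So G has 1 subgroup of order 2.

1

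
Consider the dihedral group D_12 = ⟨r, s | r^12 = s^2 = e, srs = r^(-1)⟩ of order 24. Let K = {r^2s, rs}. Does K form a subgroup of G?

The identity e ∉ K, so K is not a subgroup.

No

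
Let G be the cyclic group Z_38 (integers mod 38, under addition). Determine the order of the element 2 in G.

19

In Z_38, the order of an element a is n/gcd(a, n).
gcd(2, 38) = 2, so |⟨2⟩| = 38/2 = 19.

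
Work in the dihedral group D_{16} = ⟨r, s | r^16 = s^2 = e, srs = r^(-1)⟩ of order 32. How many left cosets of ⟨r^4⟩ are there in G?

8

|⟨r^4⟩| = 4 and |G| = 32.
By Lagrange, [G : H] = |G|/|H| = 32/4 = 8.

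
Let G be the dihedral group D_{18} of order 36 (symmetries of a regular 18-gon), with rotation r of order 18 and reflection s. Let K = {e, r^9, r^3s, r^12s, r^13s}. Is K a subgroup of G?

|K| = 5 does not divide |G| = 36, so by Lagrange K is not a subgroup.

No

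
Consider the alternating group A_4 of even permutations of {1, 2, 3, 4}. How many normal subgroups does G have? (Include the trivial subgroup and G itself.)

3

G has 10 subgroups. Checking conjugation-invariance by order — order 1: 1/1 normal; order 2: 0/3 normal; order 3: 0/4 normal; order 4: 1/1 normal; order 12: 1/1 normal.
Total normal subgroups: 3.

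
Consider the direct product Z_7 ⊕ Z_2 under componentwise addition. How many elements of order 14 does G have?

An element (a,b) has order lcm(ord(a), ord(b)); count pairs with lcm equal to 14.
Enumerating gives 6 such elements.

6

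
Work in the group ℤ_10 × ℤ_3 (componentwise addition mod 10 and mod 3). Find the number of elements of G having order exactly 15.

An element (a,b) has order lcm(ord(a), ord(b)); count pairs with lcm equal to 15.
Enumerating gives 8 such elements.

8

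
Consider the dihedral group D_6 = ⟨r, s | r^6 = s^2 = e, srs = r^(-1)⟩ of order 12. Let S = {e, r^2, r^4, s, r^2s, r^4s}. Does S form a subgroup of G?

|S| = 6 divides |G| = 12, consistent with Lagrange.
S contains the identity, every element's inverse is in S, and S is closed under ·: it is a subgroup.

Yes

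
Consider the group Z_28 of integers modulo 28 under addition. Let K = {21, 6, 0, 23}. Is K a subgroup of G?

No

21 ∈ K but its inverse 7 ∉ K, so K is not a subgroup.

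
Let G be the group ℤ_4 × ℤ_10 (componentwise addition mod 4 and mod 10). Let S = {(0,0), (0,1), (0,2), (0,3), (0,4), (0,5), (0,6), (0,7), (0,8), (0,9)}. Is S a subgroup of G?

Yes

|S| = 10 divides |G| = 40, consistent with Lagrange.
S contains the identity, every element's inverse is in S, and S is closed under +: it is a subgroup.
In fact S = ⟨(0,1)⟩.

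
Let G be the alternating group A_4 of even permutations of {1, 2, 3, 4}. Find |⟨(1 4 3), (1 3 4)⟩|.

3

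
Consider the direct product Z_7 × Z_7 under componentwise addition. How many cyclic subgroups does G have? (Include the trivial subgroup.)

9

Each element a generates a cyclic subgroup ⟨a⟩; distinct elements may generate the same one (a cyclic group of order d has φ(d) generators).
Cyclic subgroups by order — order 1: 1; order 7: 8.
Total: 9.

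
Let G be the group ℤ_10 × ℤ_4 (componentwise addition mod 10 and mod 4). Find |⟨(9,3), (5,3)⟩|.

20

|⟨(9,3)⟩| = 20 and |⟨(5,3)⟩| = 4, so |H| is a multiple of lcm(20, 4) = 20 and divides |G| = 40.
Closing under the operation: H = {(0,0), (0,2), (1,1), (1,3), (2,0), (2,2), (3,1), (3,3), (4,0), (4,2), (5,1), (5,3), (6,0), (6,2), (7,1), (7,3), (8,0), (8,2), (9,1), (9,3)}, so |H| = 20.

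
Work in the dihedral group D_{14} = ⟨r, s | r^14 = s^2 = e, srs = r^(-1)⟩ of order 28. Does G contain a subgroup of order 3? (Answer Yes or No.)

3 does not divide |G| = 28, so by Lagrange no subgroup of order 3 exists.

No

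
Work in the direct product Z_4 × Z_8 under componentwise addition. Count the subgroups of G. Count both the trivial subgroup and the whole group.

|G| = 32, so by Lagrange every subgroup order divides 32. Divisors: 1, 2, 4, 8, 16, 32.
Subgroups by order — order 1: 1; order 2: 3; order 4: 7; order 8: 7; order 16: 3; order 32: 1.
Total: 1 + 3 + 7 + 7 + 3 + 1 = 22.

22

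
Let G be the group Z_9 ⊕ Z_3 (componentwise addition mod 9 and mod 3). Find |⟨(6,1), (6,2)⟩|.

9

|⟨(6,1)⟩| = 3 and |⟨(6,2)⟩| = 3, so |H| is a multiple of lcm(3, 3) = 3 and divides |G| = 27.
Closing under the operation: H = {(0,0), (0,1), (0,2), (3,0), (3,1), (3,2), (6,0), (6,1), (6,2)}, so |H| = 9.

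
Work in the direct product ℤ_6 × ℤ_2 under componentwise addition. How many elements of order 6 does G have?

6

An element (a,b) has order lcm(ord(a), ord(b)); count pairs with lcm equal to 6.
Enumerating gives 6 such elements.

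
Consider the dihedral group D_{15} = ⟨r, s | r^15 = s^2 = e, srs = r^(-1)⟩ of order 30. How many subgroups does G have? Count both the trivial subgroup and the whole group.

28

|G| = 30, so by Lagrange every subgroup order divides 30. Divisors: 1, 2, 3, 5, 6, 10, 15, 30.
Subgroups by order — order 1: 1; order 2: 15; order 3: 1; order 5: 1; order 6: 5; order 10: 3; order 15: 1; order 30: 1.
Total: 1 + 15 + 1 + 1 + 5 + 3 + 1 + 1 = 28.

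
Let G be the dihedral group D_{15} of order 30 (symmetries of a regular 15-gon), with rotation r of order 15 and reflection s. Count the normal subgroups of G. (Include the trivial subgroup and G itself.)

G has 28 subgroups. Checking conjugation-invariance by order — order 1: 1/1 normal; order 2: 0/15 normal; order 3: 1/1 normal; order 5: 1/1 normal; order 6: 0/5 normal; order 10: 0/3 normal; order 15: 1/1 normal; order 30: 1/1 normal.
Total normal subgroups: 5.

5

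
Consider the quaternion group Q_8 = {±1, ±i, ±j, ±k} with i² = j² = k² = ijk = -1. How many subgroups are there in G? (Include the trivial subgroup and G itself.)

6

|G| = 8, so by Lagrange every subgroup order divides 8. Divisors: 1, 2, 4, 8.
Subgroups by order — order 1: 1; order 2: 1; order 4: 3; order 8: 1.
Total: 1 + 1 + 3 + 1 = 6.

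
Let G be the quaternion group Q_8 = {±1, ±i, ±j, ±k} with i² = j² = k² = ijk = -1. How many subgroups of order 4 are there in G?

3

|G| = 8 and 4 | 8, so subgroups of order 4 are possible by Lagrange.
The subgroups of order 4 are: {1, -1, i, -i}; {1, -1, j, -j}; {1, -1, k, -k}.
So G has 3 subgroups of order 4.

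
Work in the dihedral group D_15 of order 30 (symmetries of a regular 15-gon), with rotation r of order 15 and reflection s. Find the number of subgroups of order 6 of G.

|G| = 30 and 6 | 30, so subgroups of order 6 are possible by Lagrange.
The subgroups of order 6 are: {e, r^5, r^10, s, r^5s, r^10s}; {e, r^5, r^10, rs, r^6s, r^11s}; {e, r^5, r^10, r^2s, r^7s, r^12s}; {e, r^5, r^10, r^3s, r^8s, r^13s}; … (5 in all).
So G has 5 subgroups of order 6.

5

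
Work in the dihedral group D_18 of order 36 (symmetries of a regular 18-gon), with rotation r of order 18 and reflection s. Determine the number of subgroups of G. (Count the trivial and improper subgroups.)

45

|G| = 36, so by Lagrange every subgroup order divides 36. Divisors: 1, 2, 3, 4, 6, 9, 12, 18, 36.
Subgroups by order — order 1: 1; order 2: 19; order 3: 1; order 4: 9; order 6: 7; order 9: 1; order 12: 3; order 18: 3; order 36: 1.
Total: 1 + 19 + 1 + 9 + 7 + 1 + 3 + 3 + 1 = 45.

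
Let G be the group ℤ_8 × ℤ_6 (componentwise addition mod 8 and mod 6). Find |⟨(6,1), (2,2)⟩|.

24

|⟨(6,1)⟩| = 12 and |⟨(2,2)⟩| = 12, so |H| is a multiple of lcm(12, 12) = 12 and divides |G| = 48.
Closing under the operation: H = {(0,0), (0,1), (0,2), (0,3), (0,4), (0,5), (2,0), (2,1), (2,2), (2,3), (2,4), (2,5), (4,0), (4,1), (4,2), (4,3), (4,4), (4,5), (6,0), (6,1), (6,2), (6,3), (6,4), (6,5)}, so |H| = 24.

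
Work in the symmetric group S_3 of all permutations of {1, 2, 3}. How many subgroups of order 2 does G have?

3

|G| = 6 and 2 | 6, so subgroups of order 2 are possible by Lagrange.
The subgroups of order 2 are: {e, (1 2)}; {e, (1 3)}; {e, (2 3)}.
So G has 3 subgroups of order 2.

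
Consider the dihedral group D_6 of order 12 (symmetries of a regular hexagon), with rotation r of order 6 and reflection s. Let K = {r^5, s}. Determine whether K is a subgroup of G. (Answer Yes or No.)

The identity e ∉ K, so K is not a subgroup.

No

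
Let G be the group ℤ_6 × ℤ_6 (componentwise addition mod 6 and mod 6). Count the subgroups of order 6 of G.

12

|G| = 36 and 6 | 36, so subgroups of order 6 are possible by Lagrange.
The subgroups of order 6 are: {(0,0), (0,1), (0,2), (0,3), (0,4), (0,5)}; {(0,0), (0,2), (0,4), (3,0), (3,2), (3,4)}; {(0,0), (0,2), (0,4), (3,1), (3,3), (3,5)}; {(0,0), (0,3), (2,0), (2,3), (4,0), (4,3)}; … (12 in all).
So G has 12 subgroups of order 6.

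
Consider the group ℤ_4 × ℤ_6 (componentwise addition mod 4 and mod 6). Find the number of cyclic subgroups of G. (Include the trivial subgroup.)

Each element a generates a cyclic subgroup ⟨a⟩; distinct elements may generate the same one (a cyclic group of order d has φ(d) generators).
Cyclic subgroups by order — order 1: 1; order 2: 3; order 3: 1; order 4: 2; order 6: 3; order 12: 2.
Total: 12.

12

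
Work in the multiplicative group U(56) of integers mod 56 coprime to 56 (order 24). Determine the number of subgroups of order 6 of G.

7

|G| = 24 and 6 | 24, so subgroups of order 6 are possible by Lagrange.
The subgroups of order 6 are: {1, 9, 11, 25, 43, 51}; {1, 5, 9, 13, 25, 45}; {1, 9, 15, 23, 25, 39}; {1, 9, 17, 25, 33, 41}; … (7 in all).
So G has 7 subgroups of order 6.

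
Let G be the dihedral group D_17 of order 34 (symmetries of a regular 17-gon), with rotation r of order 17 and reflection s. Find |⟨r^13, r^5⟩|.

|⟨r^13⟩| = 17 and |⟨r^5⟩| = 17, so |H| is a multiple of lcm(17, 17) = 17 and divides |G| = 34.
Closing under the operation: H = {e, r, r^2, r^3, r^4, r^5, r^6, r^7, r^8, r^9, r^10, r^11, r^12, r^13, r^14, r^15, r^16}, so |H| = 17.

17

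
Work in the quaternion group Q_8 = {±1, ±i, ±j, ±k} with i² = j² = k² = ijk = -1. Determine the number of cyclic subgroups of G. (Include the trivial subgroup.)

Group the elements of G by the cyclic subgroup they generate; each cyclic subgroup of order d accounts for φ(d) elements.
Cyclic subgroups by order — order 1: 1; order 2: 1; order 4: 3.
Total: 5.

5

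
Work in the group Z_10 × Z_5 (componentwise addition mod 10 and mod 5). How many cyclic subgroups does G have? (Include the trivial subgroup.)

14

Each element a generates a cyclic subgroup ⟨a⟩; distinct elements may generate the same one (a cyclic group of order d has φ(d) generators).
Cyclic subgroups by order — order 1: 1; order 2: 1; order 5: 6; order 10: 6.
Total: 14.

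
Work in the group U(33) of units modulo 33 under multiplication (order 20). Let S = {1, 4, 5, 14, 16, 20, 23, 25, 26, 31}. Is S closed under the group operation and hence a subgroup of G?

Yes

|S| = 10 divides |G| = 20, consistent with Lagrange.
S contains the identity, every element's inverse is in S, and S is closed under ·: it is a subgroup.
In fact S = ⟨5⟩.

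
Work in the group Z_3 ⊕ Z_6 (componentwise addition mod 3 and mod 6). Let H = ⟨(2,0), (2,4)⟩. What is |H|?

9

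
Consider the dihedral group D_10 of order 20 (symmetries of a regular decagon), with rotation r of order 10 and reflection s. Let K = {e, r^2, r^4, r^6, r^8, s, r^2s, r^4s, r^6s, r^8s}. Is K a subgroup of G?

Yes

|K| = 10 divides |G| = 20, consistent with Lagrange.
K contains the identity, every element's inverse is in K, and K is closed under ·: it is a subgroup.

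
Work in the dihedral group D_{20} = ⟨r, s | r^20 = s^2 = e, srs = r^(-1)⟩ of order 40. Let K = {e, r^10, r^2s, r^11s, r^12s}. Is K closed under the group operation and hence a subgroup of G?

No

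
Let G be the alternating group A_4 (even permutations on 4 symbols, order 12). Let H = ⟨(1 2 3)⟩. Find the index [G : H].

|⟨(1 2 3)⟩| = 3 and |G| = 12.
By Lagrange, [G : H] = |G|/|H| = 12/3 = 4.

4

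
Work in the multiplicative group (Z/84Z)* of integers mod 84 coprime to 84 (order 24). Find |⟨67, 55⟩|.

12

|⟨67⟩| = 6 and |⟨55⟩| = 2, so |H| is a multiple of lcm(6, 2) = 6 and divides |G| = 24.
Closing under the operation: H = {1, 13, 19, 25, 31, 37, 43, 55, 61, 67, 73, 79}, so |H| = 12.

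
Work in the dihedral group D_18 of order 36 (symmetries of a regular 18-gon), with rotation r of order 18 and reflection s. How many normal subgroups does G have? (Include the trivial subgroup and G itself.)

G has 45 subgroups. Checking conjugation-invariance by order — order 1: 1/1 normal; order 2: 1/19 normal; order 3: 1/1 normal; order 4: 0/9 normal; order 6: 1/7 normal; order 9: 1/1 normal; order 12: 0/3 normal; order 18: 3/3 normal; order 36: 1/1 normal.
Total normal subgroups: 9.

9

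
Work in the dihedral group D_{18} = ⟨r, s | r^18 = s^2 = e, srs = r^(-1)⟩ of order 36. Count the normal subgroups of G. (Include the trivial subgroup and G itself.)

G has 45 subgroups. Checking conjugation-invariance by order — order 1: 1/1 normal; order 2: 1/19 normal; order 3: 1/1 normal; order 4: 0/9 normal; order 6: 1/7 normal; order 9: 1/1 normal; order 12: 0/3 normal; order 18: 3/3 normal; order 36: 1/1 normal.
Total normal subgroups: 9.

9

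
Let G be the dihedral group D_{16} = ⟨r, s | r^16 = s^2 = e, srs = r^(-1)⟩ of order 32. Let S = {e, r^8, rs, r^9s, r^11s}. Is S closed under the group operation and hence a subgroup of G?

|S| = 5 does not divide |G| = 32, so by Lagrange S is not a subgroup.

No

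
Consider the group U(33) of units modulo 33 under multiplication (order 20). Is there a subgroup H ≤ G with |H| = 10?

10 | 20. A subgroup of order 10 is {1, 4, 7, 10, 13, 16, 19, 25, 28, 31}.

Yes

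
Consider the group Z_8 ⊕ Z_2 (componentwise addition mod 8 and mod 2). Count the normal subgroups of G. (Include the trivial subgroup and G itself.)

11

G is abelian, so every subgroup is normal.
G has 11 subgroups in total, hence 11 normal subgroups.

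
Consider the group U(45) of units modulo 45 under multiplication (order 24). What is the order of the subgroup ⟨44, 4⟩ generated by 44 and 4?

|⟨44⟩| = 2 and |⟨4⟩| = 6, so |H| is a multiple of lcm(2, 6) = 6 and divides |G| = 24.
Closing under the operation: H = {1, 4, 11, 14, 16, 19, 26, 29, 31, 34, 41, 44}, so |H| = 12.

12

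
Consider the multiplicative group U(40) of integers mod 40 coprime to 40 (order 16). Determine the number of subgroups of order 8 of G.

|G| = 16 and 8 | 16, so subgroups of order 8 are possible by Lagrange.
The subgroups of order 8 are: {1, 7, 9, 11, 13, 19, 23, 37}; {1, 3, 9, 11, 17, 19, 27, 33}; {1, 9, 11, 19, 21, 29, 31, 39}; {1, 9, 13, 17, 21, 29, 33, 37}; … (7 in all).
So G has 7 subgroups of order 8.

7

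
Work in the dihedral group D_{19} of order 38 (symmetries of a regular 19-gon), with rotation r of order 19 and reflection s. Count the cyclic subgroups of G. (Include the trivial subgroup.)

Group the elements of G by the cyclic subgroup they generate; each cyclic subgroup of order d accounts for φ(d) elements.
Cyclic subgroups by order — order 1: 1; order 2: 19; order 19: 1.
Total: 21.

21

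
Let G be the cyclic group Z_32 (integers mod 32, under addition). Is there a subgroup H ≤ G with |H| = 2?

Yes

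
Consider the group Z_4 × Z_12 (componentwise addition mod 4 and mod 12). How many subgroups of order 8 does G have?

|G| = 48 and 8 | 48, so subgroups of order 8 are possible by Lagrange.
The subgroups of order 8 are: {(0,0), (0,3), (0,6), (0,9), (2,0), (2,3), (2,6), (2,9)}; {(0,0), (0,6), (1,0), (1,6), (2,0), (2,6), (3,0), (3,6)}; {(0,0), (0,6), (1,3), (1,9), (2,0), (2,6), (3,3), (3,9)}.
So G has 3 subgroups of order 8.

3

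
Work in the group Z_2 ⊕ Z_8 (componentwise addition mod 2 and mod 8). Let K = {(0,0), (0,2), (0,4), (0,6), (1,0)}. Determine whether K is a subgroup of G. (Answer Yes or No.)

|K| = 5 does not divide |G| = 16, so by Lagrange K is not a subgroup.

No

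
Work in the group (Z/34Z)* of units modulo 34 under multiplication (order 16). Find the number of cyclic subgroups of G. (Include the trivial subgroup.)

Group the elements of G by the cyclic subgroup they generate; each cyclic subgroup of order d accounts for φ(d) elements.
Cyclic subgroups by order — order 1: 1; order 2: 1; order 4: 1; order 8: 1; order 16: 1.
Total: 5.

5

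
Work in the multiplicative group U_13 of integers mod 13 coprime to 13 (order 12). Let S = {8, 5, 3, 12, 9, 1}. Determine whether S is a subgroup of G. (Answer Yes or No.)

Closure fails: 3 · 5 = 2 ∉ S. So S is not a subgroup.

No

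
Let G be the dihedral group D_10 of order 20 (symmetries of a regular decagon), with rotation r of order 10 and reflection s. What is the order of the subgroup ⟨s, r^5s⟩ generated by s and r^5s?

|⟨s⟩| = 2 and |⟨r^5s⟩| = 2, so |H| is a multiple of lcm(2, 2) = 2 and divides |G| = 20.
Closing under the operation: H = {e, r^5, s, r^5s}, so |H| = 4.

4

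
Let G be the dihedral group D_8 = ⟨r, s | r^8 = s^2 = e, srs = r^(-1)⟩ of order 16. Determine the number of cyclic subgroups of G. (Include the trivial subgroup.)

12

Group the elements of G by the cyclic subgroup they generate; each cyclic subgroup of order d accounts for φ(d) elements.
Cyclic subgroups by order — order 1: 1; order 2: 9; order 4: 1; order 8: 1.
Total: 12.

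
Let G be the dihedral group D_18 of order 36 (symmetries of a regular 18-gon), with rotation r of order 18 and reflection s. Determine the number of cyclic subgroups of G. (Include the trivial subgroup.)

24

A cyclic subgroup of order d is generated by each of its φ(d) elements of order d, so the cyclic subgroups of order d number (#elements of order d)/φ(d).
Cyclic subgroups by order — order 1: 1; order 2: 19; order 3: 1; order 6: 1; order 9: 1; order 18: 1.
Total: 24.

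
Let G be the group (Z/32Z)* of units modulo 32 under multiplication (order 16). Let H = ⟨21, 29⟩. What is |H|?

|⟨21⟩| = 8 and |⟨29⟩| = 8, so |H| is a multiple of lcm(8, 8) = 8 and divides |G| = 16.
Closing under the operation: H = {1, 5, 9, 13, 17, 21, 25, 29}, so |H| = 8.

8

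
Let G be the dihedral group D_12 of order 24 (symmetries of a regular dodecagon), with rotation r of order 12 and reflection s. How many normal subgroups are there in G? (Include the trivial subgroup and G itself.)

9

G has 34 subgroups. Checking conjugation-invariance by order — order 1: 1/1 normal; order 2: 1/13 normal; order 3: 1/1 normal; order 4: 1/7 normal; order 6: 1/5 normal; order 8: 0/3 normal; order 12: 3/3 normal; order 24: 1/1 normal.
Total normal subgroups: 9.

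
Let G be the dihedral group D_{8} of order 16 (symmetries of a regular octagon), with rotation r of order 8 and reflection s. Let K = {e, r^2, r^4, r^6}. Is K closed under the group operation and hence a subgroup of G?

Yes

|K| = 4 divides |G| = 16, consistent with Lagrange.
K contains the identity, every element's inverse is in K, and K is closed under ·: it is a subgroup.
In fact K = ⟨r^6⟩.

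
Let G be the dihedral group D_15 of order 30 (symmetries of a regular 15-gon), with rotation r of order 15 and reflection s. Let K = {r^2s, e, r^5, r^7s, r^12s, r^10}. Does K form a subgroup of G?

Yes

|K| = 6 divides |G| = 30, consistent with Lagrange.
K contains the identity, every element's inverse is in K, and K is closed under ·: it is a subgroup.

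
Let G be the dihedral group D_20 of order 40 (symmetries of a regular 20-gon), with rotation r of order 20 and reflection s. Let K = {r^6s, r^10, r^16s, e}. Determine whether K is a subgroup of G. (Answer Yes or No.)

|K| = 4 divides |G| = 40, consistent with Lagrange.
K contains the identity, every element's inverse is in K, and K is closed under ·: it is a subgroup.

Yes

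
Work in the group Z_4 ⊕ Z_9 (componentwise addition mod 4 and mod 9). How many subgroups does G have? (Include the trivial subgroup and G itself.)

|G| = 36, so by Lagrange every subgroup order divides 36. Divisors: 1, 2, 3, 4, 6, 9, 12, 18, 36.
Subgroups by order — order 1: 1; order 2: 1; order 3: 1; order 4: 1; order 6: 1; order 9: 1; order 12: 1; order 18: 1; order 36: 1.
Total: 1 + 1 + 1 + 1 + 1 + 1 + 1 + 1 + 1 = 9.

9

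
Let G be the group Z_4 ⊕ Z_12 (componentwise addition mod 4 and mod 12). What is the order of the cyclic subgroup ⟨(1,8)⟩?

The order of (1,8) in Z_4 × Z_12 is lcm(ord(1) in Z_4, ord(8) in Z_12).
ord(1) = 4 and ord(8) = 3, so |⟨(1,8)⟩| = lcm(4, 3) = 12.

12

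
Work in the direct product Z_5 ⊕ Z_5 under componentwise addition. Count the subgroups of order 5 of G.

|G| = 25 and 5 | 25, so subgroups of order 5 are possible by Lagrange.
The subgroups of order 5 are: {(0,0), (0,1), (0,2), (0,3), (0,4)}; {(0,0), (1,0), (2,0), (3,0), (4,0)}; {(0,0), (1,1), (2,2), (3,3), (4,4)}; {(0,0), (1,2), (2,4), (3,1), (4,3)}; … (6 in all).
So G has 6 subgroups of order 5.

6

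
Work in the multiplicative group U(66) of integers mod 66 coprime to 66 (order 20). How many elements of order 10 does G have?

12

Enumerating element orders in G gives 12 elements of order 10.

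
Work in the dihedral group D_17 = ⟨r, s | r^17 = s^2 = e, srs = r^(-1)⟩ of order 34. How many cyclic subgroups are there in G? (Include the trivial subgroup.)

A cyclic subgroup of order d is generated by each of its φ(d) elements of order d, so the cyclic subgroups of order d number (#elements of order d)/φ(d).
Cyclic subgroups by order — order 1: 1; order 2: 17; order 17: 1.
Total: 19.

19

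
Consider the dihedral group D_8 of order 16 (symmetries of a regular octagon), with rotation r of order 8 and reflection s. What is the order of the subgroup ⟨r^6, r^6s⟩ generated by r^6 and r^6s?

|⟨r^6⟩| = 4 and |⟨r^6s⟩| = 2, so |H| is a multiple of lcm(4, 2) = 4 and divides |G| = 16.
Closing under the operation: H = {e, r^2, r^4, r^6, s, r^2s, r^4s, r^6s}, so |H| = 8.

8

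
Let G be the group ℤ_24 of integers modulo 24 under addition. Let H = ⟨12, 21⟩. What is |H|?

|⟨12⟩| = 2 and |⟨21⟩| = 8, so |H| is a multiple of lcm(2, 8) = 8 and divides |G| = 24.
Closing under the operation: H = {0, 3, 6, 9, 12, 15, 18, 21}, so |H| = 8.

8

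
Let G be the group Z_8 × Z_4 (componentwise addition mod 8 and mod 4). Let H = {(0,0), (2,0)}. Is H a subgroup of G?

No

(2,0) ∈ H but its inverse (6,0) ∉ H, so H is not a subgroup.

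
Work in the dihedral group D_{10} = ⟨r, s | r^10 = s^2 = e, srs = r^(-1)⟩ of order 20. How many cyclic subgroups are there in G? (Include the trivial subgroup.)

14

A cyclic subgroup of order d is generated by each of its φ(d) elements of order d, so the cyclic subgroups of order d number (#elements of order d)/φ(d).
Cyclic subgroups by order — order 1: 1; order 2: 11; order 5: 1; order 10: 1.
Total: 14.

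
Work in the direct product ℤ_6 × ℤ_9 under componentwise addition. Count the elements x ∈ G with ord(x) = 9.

An element (a,b) has order lcm(ord(a), ord(b)); count pairs with lcm equal to 9.
Enumerating gives 18 such elements.

18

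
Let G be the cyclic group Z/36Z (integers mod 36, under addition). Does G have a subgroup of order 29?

29 does not divide |G| = 36, so by Lagrange no subgroup of order 29 exists.

No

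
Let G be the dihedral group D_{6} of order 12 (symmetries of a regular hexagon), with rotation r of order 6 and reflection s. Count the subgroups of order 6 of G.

|G| = 12 and 6 | 12, so subgroups of order 6 are possible by Lagrange.
The subgroups of order 6 are: {e, r, r^2, r^3, r^4, r^5}; {e, r^2, r^4, s, r^2s, r^4s}; {e, r^2, r^4, rs, r^3s, r^5s}.
So G has 3 subgroups of order 6.

3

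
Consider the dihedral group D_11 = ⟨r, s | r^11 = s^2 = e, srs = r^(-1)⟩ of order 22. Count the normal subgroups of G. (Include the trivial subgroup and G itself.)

3

G has 14 subgroups. Checking conjugation-invariance by order — order 1: 1/1 normal; order 2: 0/11 normal; order 11: 1/1 normal; order 22: 1/1 normal.
Total normal subgroups: 3.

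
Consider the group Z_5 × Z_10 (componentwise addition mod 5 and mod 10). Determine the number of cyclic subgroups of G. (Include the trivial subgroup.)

Group the elements of G by the cyclic subgroup they generate; each cyclic subgroup of order d accounts for φ(d) elements.
Cyclic subgroups by order — order 1: 1; order 2: 1; order 5: 6; order 10: 6.
Total: 14.

14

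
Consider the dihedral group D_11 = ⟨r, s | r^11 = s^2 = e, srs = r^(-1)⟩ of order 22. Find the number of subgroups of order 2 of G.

|G| = 22 and 2 | 22, so subgroups of order 2 are possible by Lagrange.
The subgroups of order 2 are: {e, r^10s}; {e, r^2s}; {e, r^3s}; {e, r^4s}; … (11 in all).
So G has 11 subgroups of order 2.

11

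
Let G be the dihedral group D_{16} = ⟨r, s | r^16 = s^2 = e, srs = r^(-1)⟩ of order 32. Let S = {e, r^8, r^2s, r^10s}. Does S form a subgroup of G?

Yes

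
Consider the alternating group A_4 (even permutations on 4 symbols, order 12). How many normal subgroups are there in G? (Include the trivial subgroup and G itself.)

3

G has 10 subgroups. Checking conjugation-invariance by order — order 1: 1/1 normal; order 2: 0/3 normal; order 3: 0/4 normal; order 4: 1/1 normal; order 12: 1/1 normal.
Total normal subgroups: 3.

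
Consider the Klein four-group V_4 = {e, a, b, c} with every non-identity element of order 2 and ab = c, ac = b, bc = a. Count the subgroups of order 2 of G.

3

|G| = 4 and 2 | 4, so subgroups of order 2 are possible by Lagrange.
The subgroups of order 2 are: {e, a}; {e, b}; {e, c}.
So G has 3 subgroups of order 2.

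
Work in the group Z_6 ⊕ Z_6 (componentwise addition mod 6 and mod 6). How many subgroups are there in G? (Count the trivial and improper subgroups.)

30

|G| = 36, so by Lagrange every subgroup order divides 36. Divisors: 1, 2, 3, 4, 6, 9, 12, 18, 36.
Subgroups by order — order 1: 1; order 2: 3; order 3: 4; order 4: 1; order 6: 12; order 9: 1; order 12: 4; order 18: 3; order 36: 1.
Total: 1 + 3 + 4 + 1 + 12 + 1 + 4 + 3 + 1 = 30.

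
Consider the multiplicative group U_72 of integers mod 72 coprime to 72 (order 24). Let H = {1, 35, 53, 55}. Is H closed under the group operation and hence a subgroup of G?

|H| = 4 divides |G| = 24, consistent with Lagrange.
H contains the identity, every element's inverse is in H, and H is closed under ·: it is a subgroup.

Yes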